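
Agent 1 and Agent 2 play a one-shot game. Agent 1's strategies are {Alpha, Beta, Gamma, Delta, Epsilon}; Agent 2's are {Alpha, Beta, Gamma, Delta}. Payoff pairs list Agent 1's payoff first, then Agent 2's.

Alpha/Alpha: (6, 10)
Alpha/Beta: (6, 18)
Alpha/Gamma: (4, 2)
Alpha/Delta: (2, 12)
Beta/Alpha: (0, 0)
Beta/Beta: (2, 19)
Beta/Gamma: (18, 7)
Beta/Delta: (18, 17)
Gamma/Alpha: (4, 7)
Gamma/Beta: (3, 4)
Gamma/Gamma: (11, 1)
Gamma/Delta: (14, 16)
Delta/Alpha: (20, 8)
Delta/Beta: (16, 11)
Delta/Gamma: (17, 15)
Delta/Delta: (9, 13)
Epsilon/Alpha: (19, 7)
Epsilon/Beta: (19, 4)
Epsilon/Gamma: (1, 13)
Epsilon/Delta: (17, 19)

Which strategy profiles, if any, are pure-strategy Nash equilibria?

No pure-strategy Nash equilibrium

Find each player's best response to every opponent strategy; NE are the intersections.
Agent 1's best responses — vs Alpha: Delta (payoff 20); vs Beta: Epsilon (payoff 19); vs Gamma: Beta (payoff 18); vs Delta: Beta (payoff 18).
Agent 2's best responses — vs Alpha: Beta (payoff 18); vs Beta: Beta (payoff 19); vs Gamma: Delta (payoff 16); vs Delta: Gamma (payoff 15); vs Epsilon: Delta (payoff 19).
No cell has both players best-responding. For instance, Agent 1's best reply to Delta is Beta, but against Beta Agent 2 prefers Beta over Delta.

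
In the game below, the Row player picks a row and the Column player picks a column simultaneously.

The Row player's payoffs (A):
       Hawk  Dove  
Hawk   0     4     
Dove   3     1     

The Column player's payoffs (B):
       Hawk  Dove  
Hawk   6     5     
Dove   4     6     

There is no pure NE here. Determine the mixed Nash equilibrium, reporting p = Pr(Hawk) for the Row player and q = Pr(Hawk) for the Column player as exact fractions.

p = 2/3, q = 1/2

In a mixed NE each player is indifferent between their pure strategies, so the opponent's mix sets the indifference.
The Column player indifferent between Hawk and Dove: p·6 + (1−p)·4 = p·5 + (1−p)·6 ⟹ 4 + 2p = 6 + (-1)p ⟹ p = 2/3.
The Row player indifferent between Hawk and Dove: q·0 + (1−q)·4 = q·3 + (1−q)·1 ⟹ 4 + (-4)q = 1 + 2q ⟹ q = 1/2.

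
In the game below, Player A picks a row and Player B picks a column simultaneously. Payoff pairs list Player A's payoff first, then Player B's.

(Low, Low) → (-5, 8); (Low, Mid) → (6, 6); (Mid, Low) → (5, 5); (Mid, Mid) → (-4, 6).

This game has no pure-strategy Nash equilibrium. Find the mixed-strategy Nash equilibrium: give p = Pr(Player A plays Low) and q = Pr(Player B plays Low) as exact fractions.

p = 1/3, q = 1/2

In a mixed NE each player is indifferent between their pure strategies, so the opponent's mix sets the indifference.
Player B indifferent between Low and Mid: p·8 + (1−p)·5 = p·6 + (1−p)·6 ⟹ 5 + 3p = 6 + 0p ⟹ p = 1/3.
Player A indifferent between Low and Mid: q·(-5) + (1−q)·6 = q·5 + (1−q)·(-4) ⟹ 6 + (-11)q = (-4) + 9q ⟹ q = 1/2.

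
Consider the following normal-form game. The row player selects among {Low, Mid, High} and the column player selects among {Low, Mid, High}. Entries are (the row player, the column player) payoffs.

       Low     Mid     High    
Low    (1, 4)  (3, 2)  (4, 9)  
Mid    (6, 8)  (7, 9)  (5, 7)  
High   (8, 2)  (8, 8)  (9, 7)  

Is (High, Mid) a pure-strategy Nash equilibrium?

Holding the column player at Mid: the row player gets 8 from High, versus 3 from Low, 7 from Mid. No profitable deviation for the row player.
Holding the row player at High: the column player gets 8 from Mid, versus 2 from Low, 7 from High. No profitable deviation for the column player either.

Yes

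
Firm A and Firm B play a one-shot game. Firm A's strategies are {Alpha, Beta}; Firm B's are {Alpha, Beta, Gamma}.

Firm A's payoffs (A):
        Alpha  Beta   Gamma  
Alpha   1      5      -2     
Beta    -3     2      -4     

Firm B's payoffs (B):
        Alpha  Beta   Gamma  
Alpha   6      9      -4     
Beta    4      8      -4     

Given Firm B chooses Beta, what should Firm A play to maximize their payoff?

With Firm B fixed at Beta, Firm A's payoffs are: Alpha → 5, Beta → 2.
The maximum is 5, achieved by Alpha.

Alpha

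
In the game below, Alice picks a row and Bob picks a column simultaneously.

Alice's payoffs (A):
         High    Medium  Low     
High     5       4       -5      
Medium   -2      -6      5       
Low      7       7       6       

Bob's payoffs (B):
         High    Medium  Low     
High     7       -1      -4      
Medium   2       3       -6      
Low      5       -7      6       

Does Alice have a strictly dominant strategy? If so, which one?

A strategy is strictly dominant if it gives Alice a strictly higher payoff than every other strategy, against every choice by the opponent.
Low strictly dominates: vs High: 7 > each of {5, -2}; vs Medium: 7 > each of {4, -6}; vs Low: 6 > each of {-5, 5}.

Low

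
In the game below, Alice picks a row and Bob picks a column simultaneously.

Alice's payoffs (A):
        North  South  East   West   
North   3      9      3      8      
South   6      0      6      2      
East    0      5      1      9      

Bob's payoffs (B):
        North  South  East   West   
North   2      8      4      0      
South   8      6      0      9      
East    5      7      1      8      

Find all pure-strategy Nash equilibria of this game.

(North, South) and (East, West)

Check mutual best responses: a cell is a NE iff neither player can gain by unilaterally deviating.
Alice's best responses — vs North: South (payoff 6); vs South: North (payoff 9); vs East: South (payoff 6); vs West: East (payoff 9).
Bob's best responses — vs North: South (payoff 8); vs South: West (payoff 9); vs East: West (payoff 8).
Mutual best responses occur at (North, South) and (East, West); at each, neither player gains by switching.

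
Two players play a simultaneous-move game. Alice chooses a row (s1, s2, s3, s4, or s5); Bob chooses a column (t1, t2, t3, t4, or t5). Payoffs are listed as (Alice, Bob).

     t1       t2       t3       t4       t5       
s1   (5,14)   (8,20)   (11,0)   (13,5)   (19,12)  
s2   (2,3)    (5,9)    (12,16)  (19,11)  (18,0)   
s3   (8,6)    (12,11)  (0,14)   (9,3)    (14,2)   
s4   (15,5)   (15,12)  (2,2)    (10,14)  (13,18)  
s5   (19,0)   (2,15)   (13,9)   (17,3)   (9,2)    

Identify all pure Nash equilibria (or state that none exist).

No pure-strategy Nash equilibrium

Find each player's best response to every opponent strategy; NE are the intersections.
Alice's best responses — vs t1: s5 (payoff 19); vs t2: s4 (payoff 15); vs t3: s5 (payoff 13); vs t4: s2 (payoff 19); vs t5: s1 (payoff 19).
Bob's best responses — vs s1: t2 (payoff 20); vs s2: t3 (payoff 16); vs s3: t3 (payoff 14); vs s4: t5 (payoff 18); vs s5: t2 (payoff 15).
No cell has both players best-responding. For instance, Alice's best reply to t1 is s5, but against s5 Bob prefers t2 over t1.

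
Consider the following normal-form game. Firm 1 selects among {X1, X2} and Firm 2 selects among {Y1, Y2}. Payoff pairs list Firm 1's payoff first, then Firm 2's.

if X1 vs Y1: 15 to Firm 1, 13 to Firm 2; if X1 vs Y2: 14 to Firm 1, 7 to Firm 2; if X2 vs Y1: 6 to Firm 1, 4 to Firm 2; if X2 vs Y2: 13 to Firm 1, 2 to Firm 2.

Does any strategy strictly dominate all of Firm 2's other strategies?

A strategy is strictly dominant if it gives Firm 2 a strictly higher payoff than every other strategy, against every choice by the opponent.
Y1 strictly dominates: vs X1: 13 > 7; vs X2: 4 > 2.

Y1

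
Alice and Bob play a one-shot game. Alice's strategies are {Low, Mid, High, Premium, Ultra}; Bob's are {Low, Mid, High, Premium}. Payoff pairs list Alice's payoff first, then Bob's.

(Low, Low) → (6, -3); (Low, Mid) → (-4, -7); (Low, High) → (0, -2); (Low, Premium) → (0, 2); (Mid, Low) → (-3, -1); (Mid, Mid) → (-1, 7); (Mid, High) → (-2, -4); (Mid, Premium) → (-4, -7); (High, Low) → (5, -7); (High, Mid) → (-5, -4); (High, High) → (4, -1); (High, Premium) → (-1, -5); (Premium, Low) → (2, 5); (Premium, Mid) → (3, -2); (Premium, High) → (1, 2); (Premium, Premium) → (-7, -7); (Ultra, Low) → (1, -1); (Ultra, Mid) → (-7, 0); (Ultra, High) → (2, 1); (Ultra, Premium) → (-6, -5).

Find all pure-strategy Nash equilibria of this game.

Find each player's best response to every opponent strategy; NE are the intersections.
Alice's best responses — vs Low: Low (payoff 6); vs Mid: Premium (payoff 3); vs High: High (payoff 4); vs Premium: Low (payoff 0).
Bob's best responses — vs Low: Premium (payoff 2); vs Mid: Mid (payoff 7); vs High: High (payoff -1); vs Premium: Low (payoff 5); vs Ultra: High (payoff 1).
Mutual best responses occur at (Low, Premium) and (High, High); at each, neither player gains by switching.

(Low, Premium) and (High, High)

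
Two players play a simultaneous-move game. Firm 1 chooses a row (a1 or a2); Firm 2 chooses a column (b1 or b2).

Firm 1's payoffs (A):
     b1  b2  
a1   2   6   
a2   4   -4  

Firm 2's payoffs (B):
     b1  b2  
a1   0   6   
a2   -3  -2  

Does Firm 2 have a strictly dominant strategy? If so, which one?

b2

A strategy is strictly dominant if it gives Firm 2 a strictly higher payoff than every other strategy, against every choice by the opponent.
b2 strictly dominates: vs a1: 6 > 0; vs a2: -2 > -3.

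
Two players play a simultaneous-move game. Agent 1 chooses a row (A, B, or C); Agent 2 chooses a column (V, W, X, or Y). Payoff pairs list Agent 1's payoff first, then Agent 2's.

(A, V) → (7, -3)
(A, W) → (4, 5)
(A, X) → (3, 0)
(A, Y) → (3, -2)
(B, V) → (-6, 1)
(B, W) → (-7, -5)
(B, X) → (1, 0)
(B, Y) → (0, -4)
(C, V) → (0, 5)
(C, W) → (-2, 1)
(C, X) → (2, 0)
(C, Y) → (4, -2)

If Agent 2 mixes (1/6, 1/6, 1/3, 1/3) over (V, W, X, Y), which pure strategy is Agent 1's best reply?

A

Compute Agent 1's expected payoff from each pure strategy against the given mix.
A: (1/6)·7 + (1/6)·4 + (1/3)·3 + (1/3)·3 = 23/6
B: (1/6)·(-6) + (1/6)·(-7) + (1/3)·1 + (1/3)·0 = -11/6
C: (1/6)·0 + (1/6)·(-2) + (1/3)·2 + (1/3)·4 = 5/3
Highest expected payoff is 23/6, from A.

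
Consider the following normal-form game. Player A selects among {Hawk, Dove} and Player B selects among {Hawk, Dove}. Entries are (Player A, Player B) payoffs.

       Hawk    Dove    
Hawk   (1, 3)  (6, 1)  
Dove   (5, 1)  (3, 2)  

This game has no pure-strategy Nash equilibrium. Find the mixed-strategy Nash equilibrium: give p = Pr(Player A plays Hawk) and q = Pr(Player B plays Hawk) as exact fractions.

Each player's mixing probability is pinned down by making the *other* player indifferent.
Player B indifferent between Hawk and Dove: p·3 + (1−p)·1 = p·1 + (1−p)·2 ⟹ 1 + 2p = 2 + (-1)p ⟹ p = 1/3.
Player A indifferent between Hawk and Dove: q·1 + (1−q)·6 = q·5 + (1−q)·3 ⟹ 6 + (-5)q = 3 + 2q ⟹ q = 3/7.

p = 1/3, q = 3/7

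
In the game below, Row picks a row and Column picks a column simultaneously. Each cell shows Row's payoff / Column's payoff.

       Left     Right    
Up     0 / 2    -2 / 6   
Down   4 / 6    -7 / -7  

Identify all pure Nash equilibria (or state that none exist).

Find each player's best response to every opponent strategy; NE are the intersections.
Row's best responses — vs Left: Down (payoff 4); vs Right: Up (payoff -2).
Column's best responses — vs Up: Right (payoff 6); vs Down: Left (payoff 6).
Mutual best responses occur at (Up, Right) and (Down, Left); at each, neither player gains by switching.

(Up, Right) and (Down, Left)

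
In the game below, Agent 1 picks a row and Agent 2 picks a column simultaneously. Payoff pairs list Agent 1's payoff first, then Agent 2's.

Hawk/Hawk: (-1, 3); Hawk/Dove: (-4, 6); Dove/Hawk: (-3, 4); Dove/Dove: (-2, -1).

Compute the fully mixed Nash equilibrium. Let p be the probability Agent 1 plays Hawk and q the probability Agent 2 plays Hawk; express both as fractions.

p = 5/8, q = 1/2

In a mixed NE each player is indifferent between their pure strategies, so the opponent's mix sets the indifference.
Agent 2 indifferent between Hawk and Dove: p·3 + (1−p)·4 = p·6 + (1−p)·(-1) ⟹ 4 + (-1)p = (-1) + 7p ⟹ p = 5/8.
Agent 1 indifferent between Hawk and Dove: q·(-1) + (1−q)·(-4) = q·(-3) + (1−q)·(-2) ⟹ (-4) + 3q = (-2) + (-1)q ⟹ q = 1/2.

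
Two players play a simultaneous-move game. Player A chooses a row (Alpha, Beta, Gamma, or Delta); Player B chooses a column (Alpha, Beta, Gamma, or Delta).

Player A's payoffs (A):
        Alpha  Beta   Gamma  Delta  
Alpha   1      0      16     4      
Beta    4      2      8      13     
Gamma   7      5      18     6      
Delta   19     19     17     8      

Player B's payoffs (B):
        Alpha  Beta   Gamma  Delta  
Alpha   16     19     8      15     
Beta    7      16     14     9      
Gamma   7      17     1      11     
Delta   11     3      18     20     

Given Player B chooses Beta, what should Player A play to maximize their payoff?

Delta

With Player B fixed at Beta, Player A's payoffs are: Alpha → 0, Beta → 2, Gamma → 5, Delta → 19.
The maximum is 19, achieved by Delta.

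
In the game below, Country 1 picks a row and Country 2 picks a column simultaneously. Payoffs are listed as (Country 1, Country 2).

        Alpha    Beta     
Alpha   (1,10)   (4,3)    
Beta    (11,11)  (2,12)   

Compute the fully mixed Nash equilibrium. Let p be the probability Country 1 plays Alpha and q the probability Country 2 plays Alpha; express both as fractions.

Each player's mixing probability is pinned down by making the *other* player indifferent.
Country 2 indifferent between Alpha and Beta: p·10 + (1−p)·11 = p·3 + (1−p)·12 ⟹ 11 + (-1)p = 12 + (-9)p ⟹ p = 1/8.
Country 1 indifferent between Alpha and Beta: q·1 + (1−q)·4 = q·11 + (1−q)·2 ⟹ 4 + (-3)q = 2 + 9q ⟹ q = 1/6.

p = 1/8, q = 1/6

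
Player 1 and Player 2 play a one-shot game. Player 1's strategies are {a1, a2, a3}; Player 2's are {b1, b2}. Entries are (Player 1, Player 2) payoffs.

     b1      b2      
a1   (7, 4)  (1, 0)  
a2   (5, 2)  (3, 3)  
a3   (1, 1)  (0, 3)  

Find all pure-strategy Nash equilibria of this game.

(a1, b1) and (a2, b2)

A profile is a Nash equilibrium when each player is best-responding to the other.
Player 1's best responses — vs b1: a1 (payoff 7); vs b2: a2 (payoff 3).
Player 2's best responses — vs a1: b1 (payoff 4); vs a2: b2 (payoff 3); vs a3: b2 (payoff 3).
Mutual best responses occur at (a1, b1) and (a2, b2); at each, neither player gains by switching.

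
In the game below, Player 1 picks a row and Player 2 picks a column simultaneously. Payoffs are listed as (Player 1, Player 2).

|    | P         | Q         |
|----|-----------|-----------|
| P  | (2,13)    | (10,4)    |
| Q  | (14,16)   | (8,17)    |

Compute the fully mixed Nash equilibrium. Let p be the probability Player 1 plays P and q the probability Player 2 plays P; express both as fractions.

p = 1/10, q = 1/7

Each player's mixing probability is pinned down by making the *other* player indifferent.
Player 2 indifferent between P and Q: p·13 + (1−p)·16 = p·4 + (1−p)·17 ⟹ 16 + (-3)p = 17 + (-13)p ⟹ p = 1/10.
Player 1 indifferent between P and Q: q·2 + (1−q)·10 = q·14 + (1−q)·8 ⟹ 10 + (-8)q = 8 + 6q ⟹ q = 1/7.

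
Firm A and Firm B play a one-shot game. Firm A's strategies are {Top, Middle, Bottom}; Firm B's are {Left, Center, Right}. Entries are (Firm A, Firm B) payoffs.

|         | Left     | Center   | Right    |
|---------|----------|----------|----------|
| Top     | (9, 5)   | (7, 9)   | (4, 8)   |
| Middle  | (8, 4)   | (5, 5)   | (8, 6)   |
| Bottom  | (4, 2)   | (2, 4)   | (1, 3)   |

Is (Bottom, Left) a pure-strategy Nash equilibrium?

No

Holding Firm B at Left: Firm A gets 4 from Bottom but could get 9 by switching to Top. Firm A has a profitable deviation.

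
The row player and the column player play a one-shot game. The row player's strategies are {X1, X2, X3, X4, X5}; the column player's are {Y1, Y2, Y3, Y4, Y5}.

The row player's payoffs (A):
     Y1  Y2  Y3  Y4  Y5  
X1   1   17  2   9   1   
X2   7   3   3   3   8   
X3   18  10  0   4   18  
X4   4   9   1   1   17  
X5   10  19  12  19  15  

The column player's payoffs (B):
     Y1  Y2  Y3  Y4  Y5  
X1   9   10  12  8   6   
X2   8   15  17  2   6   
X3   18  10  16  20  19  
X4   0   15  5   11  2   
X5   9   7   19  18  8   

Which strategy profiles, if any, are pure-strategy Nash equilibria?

(X5, Y3)

Find each player's best response to every opponent strategy; NE are the intersections.
The row player's best responses — vs Y1: X3 (payoff 18); vs Y2: X5 (payoff 19); vs Y3: X5 (payoff 12); vs Y4: X5 (payoff 19); vs Y5: X3 (payoff 18).
The column player's best responses — vs X1: Y3 (payoff 12); vs X2: Y3 (payoff 17); vs X3: Y4 (payoff 20); vs X4: Y2 (payoff 15); vs X5: Y3 (payoff 19).
The only mutual best response is (X5, Y3); neither player gains by switching there.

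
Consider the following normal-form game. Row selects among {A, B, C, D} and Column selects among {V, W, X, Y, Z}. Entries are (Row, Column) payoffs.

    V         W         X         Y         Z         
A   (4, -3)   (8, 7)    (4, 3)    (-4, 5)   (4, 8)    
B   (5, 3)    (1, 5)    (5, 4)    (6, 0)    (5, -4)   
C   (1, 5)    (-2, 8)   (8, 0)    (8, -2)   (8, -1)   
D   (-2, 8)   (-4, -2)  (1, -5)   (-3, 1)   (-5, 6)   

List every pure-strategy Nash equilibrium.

No pure-strategy Nash equilibrium

Find each player's best response to every opponent strategy; NE are the intersections.
Row's best responses — vs V: B (payoff 5); vs W: A (payoff 8); vs X: C (payoff 8); vs Y: C (payoff 8); vs Z: C (payoff 8).
Column's best responses — vs A: Z (payoff 8); vs B: W (payoff 5); vs C: W (payoff 8); vs D: V (payoff 8).
No cell has both players best-responding. For instance, Row's best reply to Y is C, but against C Column prefers W over Y.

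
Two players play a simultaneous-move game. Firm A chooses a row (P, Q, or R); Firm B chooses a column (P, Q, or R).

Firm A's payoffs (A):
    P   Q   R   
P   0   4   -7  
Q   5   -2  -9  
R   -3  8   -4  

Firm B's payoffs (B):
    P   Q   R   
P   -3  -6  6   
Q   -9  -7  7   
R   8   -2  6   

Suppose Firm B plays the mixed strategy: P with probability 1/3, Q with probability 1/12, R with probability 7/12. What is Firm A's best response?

R

Compute Firm A's expected payoff from each pure strategy against the given mix.
P: (1/3)·0 + (1/12)·4 + (7/12)·(-7) = -15/4
Q: (1/3)·5 + (1/12)·(-2) + (7/12)·(-9) = -15/4
R: (1/3)·(-3) + (1/12)·8 + (7/12)·(-4) = -8/3
Highest expected payoff is -8/3, from R.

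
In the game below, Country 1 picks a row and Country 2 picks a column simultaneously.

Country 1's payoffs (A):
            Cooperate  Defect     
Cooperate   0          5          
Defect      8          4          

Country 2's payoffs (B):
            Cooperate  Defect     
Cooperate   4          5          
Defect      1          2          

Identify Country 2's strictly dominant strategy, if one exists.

Defect

Check whether one of Country 2's strategies beats all alternatives regardless of what the opponent does.
Defect strictly dominates: vs Cooperate: 5 > 4; vs Defect: 2 > 1.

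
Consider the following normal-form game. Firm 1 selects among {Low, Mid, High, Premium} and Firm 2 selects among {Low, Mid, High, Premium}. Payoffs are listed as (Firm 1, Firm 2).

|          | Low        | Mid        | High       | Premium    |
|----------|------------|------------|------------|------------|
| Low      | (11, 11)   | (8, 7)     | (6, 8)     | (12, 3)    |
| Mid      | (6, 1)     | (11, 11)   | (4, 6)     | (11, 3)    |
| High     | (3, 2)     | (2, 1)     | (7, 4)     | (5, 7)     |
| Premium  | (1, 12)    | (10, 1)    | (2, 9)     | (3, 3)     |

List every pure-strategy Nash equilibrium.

(Low, Low) and (Mid, Mid)

Find each player's best response to every opponent strategy; NE are the intersections.
Firm 1's best responses — vs Low: Low (payoff 11); vs Mid: Mid (payoff 11); vs High: High (payoff 7); vs Premium: Low (payoff 12).
Firm 2's best responses — vs Low: Low (payoff 11); vs Mid: Mid (payoff 11); vs High: Premium (payoff 7); vs Premium: Low (payoff 12).
Mutual best responses occur at (Low, Low) and (Mid, Mid); at each, neither player gains by switching.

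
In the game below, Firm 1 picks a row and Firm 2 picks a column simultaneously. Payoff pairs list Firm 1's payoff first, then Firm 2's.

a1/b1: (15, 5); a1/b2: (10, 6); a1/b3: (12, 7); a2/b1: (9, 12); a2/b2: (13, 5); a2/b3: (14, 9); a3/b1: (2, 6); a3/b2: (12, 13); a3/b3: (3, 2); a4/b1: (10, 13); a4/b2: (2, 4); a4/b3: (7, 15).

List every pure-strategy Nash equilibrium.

A profile is a Nash equilibrium when each player is best-responding to the other.
Firm 1's best responses — vs b1: a1 (payoff 15); vs b2: a2 (payoff 13); vs b3: a2 (payoff 14).
Firm 2's best responses — vs a1: b3 (payoff 7); vs a2: b1 (payoff 12); vs a3: b2 (payoff 13); vs a4: b3 (payoff 15).
No cell has both players best-responding. For instance, Firm 1's best reply to b1 is a1, but against a1 Firm 2 prefers b3 over b1.

No pure-strategy Nash equilibrium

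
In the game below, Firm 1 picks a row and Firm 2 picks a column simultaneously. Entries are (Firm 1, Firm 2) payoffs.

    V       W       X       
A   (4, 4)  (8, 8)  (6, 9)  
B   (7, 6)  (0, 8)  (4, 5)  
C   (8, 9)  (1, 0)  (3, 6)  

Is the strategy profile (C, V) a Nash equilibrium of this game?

Yes

Holding Firm 2 at V: Firm 1 gets 8 from C, versus 4 from A, 7 from B. No profitable deviation for Firm 1.
Holding Firm 1 at C: Firm 2 gets 9 from V, versus 0 from W, 6 from X. No profitable deviation for Firm 2 either.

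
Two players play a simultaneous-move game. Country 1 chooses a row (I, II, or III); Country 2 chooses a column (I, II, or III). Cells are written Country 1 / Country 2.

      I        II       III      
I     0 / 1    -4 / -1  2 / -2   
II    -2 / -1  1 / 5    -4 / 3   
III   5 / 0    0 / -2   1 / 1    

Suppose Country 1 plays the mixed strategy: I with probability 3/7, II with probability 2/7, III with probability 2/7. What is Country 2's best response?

Compute Country 2's expected payoff from each pure strategy against the given mix.
I: (3/7)·1 + (2/7)·(-1) + (2/7)·0 = 1/7
II: (3/7)·(-1) + (2/7)·5 + (2/7)·(-2) = 3/7
III: (3/7)·(-2) + (2/7)·3 + (2/7)·1 = 2/7
Highest expected payoff is 3/7, from II.

II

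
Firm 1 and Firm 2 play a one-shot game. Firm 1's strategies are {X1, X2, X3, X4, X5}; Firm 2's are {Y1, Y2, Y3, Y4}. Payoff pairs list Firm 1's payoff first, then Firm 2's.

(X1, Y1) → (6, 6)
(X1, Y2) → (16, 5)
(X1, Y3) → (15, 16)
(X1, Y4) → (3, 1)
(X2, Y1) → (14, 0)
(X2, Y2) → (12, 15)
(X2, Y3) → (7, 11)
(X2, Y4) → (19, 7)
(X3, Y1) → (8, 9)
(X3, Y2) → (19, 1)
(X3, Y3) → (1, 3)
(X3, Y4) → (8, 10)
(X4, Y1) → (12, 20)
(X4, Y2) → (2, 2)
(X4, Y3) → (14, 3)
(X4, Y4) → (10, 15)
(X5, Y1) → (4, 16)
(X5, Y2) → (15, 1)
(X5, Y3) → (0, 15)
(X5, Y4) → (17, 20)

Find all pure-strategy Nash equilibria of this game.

(X1, Y3)

Find each player's best response to every opponent strategy; NE are the intersections.
Firm 1's best responses — vs Y1: X2 (payoff 14); vs Y2: X3 (payoff 19); vs Y3: X1 (payoff 15); vs Y4: X2 (payoff 19).
Firm 2's best responses — vs X1: Y3 (payoff 16); vs X2: Y2 (payoff 15); vs X3: Y4 (payoff 10); vs X4: Y1 (payoff 20); vs X5: Y4 (payoff 20).
The only mutual best response is (X1, Y3); neither player gains by switching there.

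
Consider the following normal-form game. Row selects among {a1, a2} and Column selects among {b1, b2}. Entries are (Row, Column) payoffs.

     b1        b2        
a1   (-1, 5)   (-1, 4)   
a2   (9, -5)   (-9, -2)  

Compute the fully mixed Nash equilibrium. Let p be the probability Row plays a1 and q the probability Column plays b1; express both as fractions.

In a mixed NE each player is indifferent between their pure strategies, so the opponent's mix sets the indifference.
Column indifferent between b1 and b2: p·5 + (1−p)·(-5) = p·4 + (1−p)·(-2) ⟹ (-5) + 10p = (-2) + 6p ⟹ p = 3/4.
Row indifferent between a1 and a2: q·(-1) + (1−q)·(-1) = q·9 + (1−q)·(-9) ⟹ (-1) + 0q = (-9) + 18q ⟹ q = 4/9.

p = 3/4, q = 4/9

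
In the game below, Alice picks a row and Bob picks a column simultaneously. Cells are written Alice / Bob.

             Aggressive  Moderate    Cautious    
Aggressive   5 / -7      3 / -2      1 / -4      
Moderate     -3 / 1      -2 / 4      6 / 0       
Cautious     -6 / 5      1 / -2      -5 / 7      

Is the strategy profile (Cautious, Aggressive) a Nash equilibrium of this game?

No

Holding Bob at Aggressive: Alice gets -6 from Cautious but could get 5 by switching to Aggressive. Alice has a profitable deviation.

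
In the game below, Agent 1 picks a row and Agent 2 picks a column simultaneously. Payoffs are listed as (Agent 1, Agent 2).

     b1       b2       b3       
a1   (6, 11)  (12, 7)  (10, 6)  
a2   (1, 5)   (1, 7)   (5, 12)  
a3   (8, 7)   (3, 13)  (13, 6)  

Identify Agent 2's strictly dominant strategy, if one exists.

No strictly dominant strategy

A strategy is strictly dominant if it gives Agent 2 a strictly higher payoff than every other strategy, against every choice by the opponent.
b1 is not dominant: against a2, b2 gives 7 > 5.
b2 is not dominant: against a1, b1 gives 11 > 7.
b3 is not dominant: against a1, b1 gives 11 > 6.
No single strategy is best against every opponent action.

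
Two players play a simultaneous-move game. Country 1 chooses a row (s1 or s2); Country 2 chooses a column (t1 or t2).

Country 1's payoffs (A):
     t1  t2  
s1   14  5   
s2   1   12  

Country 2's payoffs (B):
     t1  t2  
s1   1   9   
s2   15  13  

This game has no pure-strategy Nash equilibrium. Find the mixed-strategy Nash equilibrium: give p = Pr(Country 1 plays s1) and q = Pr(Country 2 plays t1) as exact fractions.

p = 1/5, q = 7/20

Each player's mixing probability is pinned down by making the *other* player indifferent.
Country 2 indifferent between t1 and t2: p·1 + (1−p)·15 = p·9 + (1−p)·13 ⟹ 15 + (-14)p = 13 + (-4)p ⟹ p = 1/5.
Country 1 indifferent between s1 and s2: q·14 + (1−q)·5 = q·1 + (1−q)·12 ⟹ 5 + 9q = 12 + (-11)q ⟹ q = 7/20.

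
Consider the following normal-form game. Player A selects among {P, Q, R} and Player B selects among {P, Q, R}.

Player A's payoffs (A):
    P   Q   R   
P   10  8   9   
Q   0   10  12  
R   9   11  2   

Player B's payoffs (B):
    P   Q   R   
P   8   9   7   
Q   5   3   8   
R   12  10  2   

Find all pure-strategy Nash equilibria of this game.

(Q, R)

Find each player's best response to every opponent strategy; NE are the intersections.
Player A's best responses — vs P: P (payoff 10); vs Q: R (payoff 11); vs R: Q (payoff 12).
Player B's best responses — vs P: Q (payoff 9); vs Q: R (payoff 8); vs R: P (payoff 12).
The only mutual best response is (Q, R); neither player gains by switching there.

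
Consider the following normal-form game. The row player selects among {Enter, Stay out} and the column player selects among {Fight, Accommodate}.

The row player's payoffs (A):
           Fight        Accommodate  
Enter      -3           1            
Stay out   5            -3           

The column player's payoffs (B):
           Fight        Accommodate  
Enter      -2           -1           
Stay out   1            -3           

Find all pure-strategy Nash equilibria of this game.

Find each player's best response to every opponent strategy; NE are the intersections.
The row player's best responses — vs Fight: Stay out (payoff 5); vs Accommodate: Enter (payoff 1).
The column player's best responses — vs Enter: Accommodate (payoff -1); vs Stay out: Fight (payoff 1).
Mutual best responses occur at (Enter, Accommodate) and (Stay out, Fight); at each, neither player gains by switching.

(Enter, Accommodate) and (Stay out, Fight)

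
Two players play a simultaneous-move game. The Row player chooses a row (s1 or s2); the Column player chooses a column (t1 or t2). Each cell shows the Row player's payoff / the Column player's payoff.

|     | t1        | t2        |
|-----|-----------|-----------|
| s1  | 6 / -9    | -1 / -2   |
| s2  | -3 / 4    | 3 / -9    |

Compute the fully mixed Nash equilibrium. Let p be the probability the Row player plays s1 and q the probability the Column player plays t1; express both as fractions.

p = 13/20, q = 4/13

Each player's mixing probability is pinned down by making the *other* player indifferent.
The Column player indifferent between t1 and t2: p·(-9) + (1−p)·4 = p·(-2) + (1−p)·(-9) ⟹ 4 + (-13)p = (-9) + 7p ⟹ p = 13/20.
The Row player indifferent between s1 and s2: q·6 + (1−q)·(-1) = q·(-3) + (1−q)·3 ⟹ (-1) + 7q = 3 + (-6)q ⟹ q = 4/13.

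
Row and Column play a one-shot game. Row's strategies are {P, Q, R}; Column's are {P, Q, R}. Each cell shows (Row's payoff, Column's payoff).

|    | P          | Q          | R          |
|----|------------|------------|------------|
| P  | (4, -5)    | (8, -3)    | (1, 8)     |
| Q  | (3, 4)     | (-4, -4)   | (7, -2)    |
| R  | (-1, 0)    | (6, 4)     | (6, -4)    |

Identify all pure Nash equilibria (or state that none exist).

None

A profile is a Nash equilibrium when each player is best-responding to the other.
Row's best responses — vs P: P (payoff 4); vs Q: P (payoff 8); vs R: Q (payoff 7).
Column's best responses — vs P: R (payoff 8); vs Q: P (payoff 4); vs R: Q (payoff 4).
No cell has both players best-responding. For instance, Row's best reply to P is P, but against P Column prefers R over P.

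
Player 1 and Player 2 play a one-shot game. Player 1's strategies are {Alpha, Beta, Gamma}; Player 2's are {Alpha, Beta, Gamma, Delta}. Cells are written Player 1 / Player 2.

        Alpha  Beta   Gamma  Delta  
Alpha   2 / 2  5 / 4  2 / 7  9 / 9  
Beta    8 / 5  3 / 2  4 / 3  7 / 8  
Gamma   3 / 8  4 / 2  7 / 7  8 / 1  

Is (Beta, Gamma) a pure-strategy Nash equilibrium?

Holding Player 2 at Gamma: Player 1 gets 4 from Beta but could get 7 by switching to Gamma. Player 1 has a profitable deviation.

No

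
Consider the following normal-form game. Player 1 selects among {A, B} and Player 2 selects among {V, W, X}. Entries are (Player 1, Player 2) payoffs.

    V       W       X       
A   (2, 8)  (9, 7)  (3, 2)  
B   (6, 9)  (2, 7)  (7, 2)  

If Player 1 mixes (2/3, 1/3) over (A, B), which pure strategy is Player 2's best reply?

Player 2's best reply maximizes expected payoff against the mix.
V: (2/3)·8 + (1/3)·9 = 25/3
W: (2/3)·7 + (1/3)·7 = 7
X: (2/3)·2 + (1/3)·2 = 2
Highest expected payoff is 25/3, from V.

V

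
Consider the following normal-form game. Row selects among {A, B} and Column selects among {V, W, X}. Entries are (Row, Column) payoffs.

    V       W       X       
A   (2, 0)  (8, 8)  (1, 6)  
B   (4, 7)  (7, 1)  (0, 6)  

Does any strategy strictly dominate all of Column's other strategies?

None

Check whether one of Column's strategies beats all alternatives regardless of what the opponent does.
V is not dominant: against A, W gives 8 > 0.
W is not dominant: against B, V gives 7 > 1.
X is not dominant: against A, W gives 8 > 6.
No single strategy is best against every opponent action.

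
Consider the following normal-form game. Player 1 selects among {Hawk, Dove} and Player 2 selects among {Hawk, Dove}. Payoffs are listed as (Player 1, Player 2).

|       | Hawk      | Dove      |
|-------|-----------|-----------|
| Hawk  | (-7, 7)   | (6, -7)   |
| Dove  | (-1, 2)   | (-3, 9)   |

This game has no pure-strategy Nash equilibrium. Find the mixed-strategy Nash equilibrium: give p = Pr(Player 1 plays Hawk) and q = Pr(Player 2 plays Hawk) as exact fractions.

Each player's mixing probability is pinned down by making the *other* player indifferent.
Player 2 indifferent between Hawk and Dove: p·7 + (1−p)·2 = p·(-7) + (1−p)·9 ⟹ 2 + 5p = 9 + (-16)p ⟹ p = 1/3.
Player 1 indifferent between Hawk and Dove: q·(-7) + (1−q)·6 = q·(-1) + (1−q)·(-3) ⟹ 6 + (-13)q = (-3) + 2q ⟹ q = 3/5.

p = 1/3, q = 3/5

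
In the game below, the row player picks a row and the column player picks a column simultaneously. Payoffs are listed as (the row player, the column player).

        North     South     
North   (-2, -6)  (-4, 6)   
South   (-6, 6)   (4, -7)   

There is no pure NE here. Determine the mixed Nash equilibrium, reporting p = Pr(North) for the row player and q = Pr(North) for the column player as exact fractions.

In a mixed NE each player is indifferent between their pure strategies, so the opponent's mix sets the indifference.
The column player indifferent between North and South: p·(-6) + (1−p)·6 = p·6 + (1−p)·(-7) ⟹ 6 + (-12)p = (-7) + 13p ⟹ p = 13/25.
The row player indifferent between North and South: q·(-2) + (1−q)·(-4) = q·(-6) + (1−q)·4 ⟹ (-4) + 2q = 4 + (-10)q ⟹ q = 2/3.

p = 13/25, q = 2/3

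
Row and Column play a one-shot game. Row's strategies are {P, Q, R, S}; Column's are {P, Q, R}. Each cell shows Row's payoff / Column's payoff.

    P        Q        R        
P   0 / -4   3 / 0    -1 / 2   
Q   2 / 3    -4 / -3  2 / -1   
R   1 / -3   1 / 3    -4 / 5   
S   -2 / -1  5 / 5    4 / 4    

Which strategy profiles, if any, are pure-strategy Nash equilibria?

Find each player's best response to every opponent strategy; NE are the intersections.
Row's best responses — vs P: Q (payoff 2); vs Q: S (payoff 5); vs R: S (payoff 4).
Column's best responses — vs P: R (payoff 2); vs Q: P (payoff 3); vs R: R (payoff 5); vs S: Q (payoff 5).
Mutual best responses occur at (Q, P) and (S, Q); at each, neither player gains by switching.

(Q, P) and (S, Q)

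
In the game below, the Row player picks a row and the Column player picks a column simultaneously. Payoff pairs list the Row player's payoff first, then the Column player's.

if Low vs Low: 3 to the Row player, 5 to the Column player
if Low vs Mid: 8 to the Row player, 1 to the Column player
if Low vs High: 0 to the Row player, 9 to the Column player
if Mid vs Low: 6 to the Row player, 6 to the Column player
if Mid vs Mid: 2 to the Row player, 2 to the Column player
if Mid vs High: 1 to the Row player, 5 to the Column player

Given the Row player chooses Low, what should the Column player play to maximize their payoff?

High

With the Row player fixed at Low, the Column player's payoffs are: Low → 5, Mid → 1, High → 9.
The maximum is 9, achieved by High.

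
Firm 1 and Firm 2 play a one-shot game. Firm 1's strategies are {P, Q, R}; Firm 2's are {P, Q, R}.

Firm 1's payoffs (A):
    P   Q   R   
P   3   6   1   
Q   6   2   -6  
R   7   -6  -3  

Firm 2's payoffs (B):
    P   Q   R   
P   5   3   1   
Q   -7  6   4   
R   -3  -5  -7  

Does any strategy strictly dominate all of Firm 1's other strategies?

A strategy is strictly dominant if it gives Firm 1 a strictly higher payoff than every other strategy, against every choice by the opponent.
P is not dominant: against P, Q gives 6 > 3.
Q is not dominant: against P, R gives 7 > 6.
R is not dominant: against Q, P gives 6 > -6.
No single strategy is best against every opponent action.

No strictly dominant strategy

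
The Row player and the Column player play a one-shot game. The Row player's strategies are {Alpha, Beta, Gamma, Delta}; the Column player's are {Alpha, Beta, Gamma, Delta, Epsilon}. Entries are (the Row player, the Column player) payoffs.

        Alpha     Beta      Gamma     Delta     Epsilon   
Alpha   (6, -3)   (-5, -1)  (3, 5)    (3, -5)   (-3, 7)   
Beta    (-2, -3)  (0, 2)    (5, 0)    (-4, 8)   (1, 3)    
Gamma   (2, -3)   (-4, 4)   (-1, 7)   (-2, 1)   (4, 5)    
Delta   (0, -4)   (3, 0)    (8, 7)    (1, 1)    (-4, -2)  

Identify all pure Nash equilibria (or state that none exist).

(Delta, Gamma)

A profile is a Nash equilibrium when each player is best-responding to the other.
The Row player's best responses — vs Alpha: Alpha (payoff 6); vs Beta: Delta (payoff 3); vs Gamma: Delta (payoff 8); vs Delta: Alpha (payoff 3); vs Epsilon: Gamma (payoff 4).
The Column player's best responses — vs Alpha: Epsilon (payoff 7); vs Beta: Delta (payoff 8); vs Gamma: Gamma (payoff 7); vs Delta: Gamma (payoff 7).
The only mutual best response is (Delta, Gamma); neither player gains by switching there.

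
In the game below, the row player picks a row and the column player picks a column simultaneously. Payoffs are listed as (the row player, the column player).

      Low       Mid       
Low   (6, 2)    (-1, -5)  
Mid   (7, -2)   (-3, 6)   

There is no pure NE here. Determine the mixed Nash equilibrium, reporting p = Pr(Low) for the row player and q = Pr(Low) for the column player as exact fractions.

p = 8/15, q = 2/3

Each player's mixing probability is pinned down by making the *other* player indifferent.
The column player indifferent between Low and Mid: p·2 + (1−p)·(-2) = p·(-5) + (1−p)·6 ⟹ (-2) + 4p = 6 + (-11)p ⟹ p = 8/15.
The row player indifferent between Low and Mid: q·6 + (1−q)·(-1) = q·7 + (1−q)·(-3) ⟹ (-1) + 7q = (-3) + 10q ⟹ q = 2/3.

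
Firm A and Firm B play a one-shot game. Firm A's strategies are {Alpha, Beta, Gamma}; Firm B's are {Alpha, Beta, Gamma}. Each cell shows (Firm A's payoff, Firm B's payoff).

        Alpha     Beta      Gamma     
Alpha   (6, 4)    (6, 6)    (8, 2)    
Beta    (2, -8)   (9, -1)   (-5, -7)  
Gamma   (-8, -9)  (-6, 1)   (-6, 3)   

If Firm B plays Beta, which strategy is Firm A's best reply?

Beta

With Firm B fixed at Beta, Firm A's payoffs are: Alpha → 6, Beta → 9, Gamma → -6.
The maximum is 9, achieved by Beta.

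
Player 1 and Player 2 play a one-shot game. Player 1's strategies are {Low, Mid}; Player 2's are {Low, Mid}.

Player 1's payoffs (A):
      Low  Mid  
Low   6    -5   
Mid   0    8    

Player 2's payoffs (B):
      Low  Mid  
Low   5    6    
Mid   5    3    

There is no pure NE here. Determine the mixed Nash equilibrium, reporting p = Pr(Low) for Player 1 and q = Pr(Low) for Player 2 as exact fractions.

Each player's mixing probability is pinned down by making the *other* player indifferent.
Player 2 indifferent between Low and Mid: p·5 + (1−p)·5 = p·6 + (1−p)·3 ⟹ 5 + 0p = 3 + 3p ⟹ p = 2/3.
Player 1 indifferent between Low and Mid: q·6 + (1−q)·(-5) = q·0 + (1−q)·8 ⟹ (-5) + 11q = 8 + (-8)q ⟹ q = 13/19.

p = 2/3, q = 13/19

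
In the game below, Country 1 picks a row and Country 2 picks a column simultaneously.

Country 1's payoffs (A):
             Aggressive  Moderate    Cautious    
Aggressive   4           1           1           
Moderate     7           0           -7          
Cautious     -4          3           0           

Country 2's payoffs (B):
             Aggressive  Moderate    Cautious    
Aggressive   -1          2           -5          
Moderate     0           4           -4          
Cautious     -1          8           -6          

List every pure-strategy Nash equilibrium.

(Cautious, Moderate)

A profile is a Nash equilibrium when each player is best-responding to the other.
Country 1's best responses — vs Aggressive: Moderate (payoff 7); vs Moderate: Cautious (payoff 3); vs Cautious: Aggressive (payoff 1).
Country 2's best responses — vs Aggressive: Moderate (payoff 2); vs Moderate: Moderate (payoff 4); vs Cautious: Moderate (payoff 8).
The only mutual best response is (Cautious, Moderate); neither player gains by switching there.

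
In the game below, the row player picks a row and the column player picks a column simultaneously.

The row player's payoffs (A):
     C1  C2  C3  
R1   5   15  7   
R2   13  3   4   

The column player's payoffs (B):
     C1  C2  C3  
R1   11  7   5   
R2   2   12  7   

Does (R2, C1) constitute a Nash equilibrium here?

Holding the column player at C1: the row player gets 13 from R2, versus 5 from R1. No profitable deviation for the row player.
Holding the row player at R2: the column player gets 2 from C1 but could get 12 by switching to C2. The column player has a profitable deviation.

No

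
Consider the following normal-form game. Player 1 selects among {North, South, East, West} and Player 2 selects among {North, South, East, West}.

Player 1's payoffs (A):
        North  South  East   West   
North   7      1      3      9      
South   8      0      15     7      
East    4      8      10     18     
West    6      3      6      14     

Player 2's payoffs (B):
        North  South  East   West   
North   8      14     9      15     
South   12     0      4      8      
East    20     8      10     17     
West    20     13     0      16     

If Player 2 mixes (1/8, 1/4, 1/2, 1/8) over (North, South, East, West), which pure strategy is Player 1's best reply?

Compute Player 1's expected payoff from each pure strategy against the given mix.
North: (1/8)·7 + (1/4)·1 + (1/2)·3 + (1/8)·9 = 15/4
South: (1/8)·8 + (1/4)·0 + (1/2)·15 + (1/8)·7 = 75/8
East: (1/8)·4 + (1/4)·8 + (1/2)·10 + (1/8)·18 = 39/4
West: (1/8)·6 + (1/4)·3 + (1/2)·6 + (1/8)·14 = 25/4
Highest expected payoff is 39/4, from East.

East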